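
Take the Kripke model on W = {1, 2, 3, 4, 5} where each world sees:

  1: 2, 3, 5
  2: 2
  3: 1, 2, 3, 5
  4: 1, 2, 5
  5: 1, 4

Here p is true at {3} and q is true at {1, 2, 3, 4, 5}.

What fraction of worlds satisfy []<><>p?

1/5

1: successors {2, 3, 5}; <><>p there: 2:F, 3:T, 5:T. ✗
2: successors {2}; <><>p there: 2:F. ✗
3: successors {1, 2, 3, 5}; <><>p there: 1:T, 2:F, 3:T, 5:T. ✗
4: successors {1, 2, 5}; <><>p there: 1:T, 2:F, 5:T. ✗
5: successors {1, 4}; <><>p there: 1:T, 4:T. ✓
That's 1 of 5 worlds, so 1/5.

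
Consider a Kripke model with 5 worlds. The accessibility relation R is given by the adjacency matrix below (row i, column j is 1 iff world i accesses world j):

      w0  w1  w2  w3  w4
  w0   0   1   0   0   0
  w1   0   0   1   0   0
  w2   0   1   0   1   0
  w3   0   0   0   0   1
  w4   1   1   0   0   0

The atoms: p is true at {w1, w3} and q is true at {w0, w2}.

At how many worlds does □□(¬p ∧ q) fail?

4

w0: successors {w1}; □(¬p ∧ q) there: w1:T. ✓
w1: successors {w2}; □(¬p ∧ q) there: w2:F. ✗
w2: successors {w1, w3}; □(¬p ∧ q) there: w1:T, w3:F. ✗
w3: successors {w4}; □(¬p ∧ q) there: w4:F. ✗
w4: successors {w0, w1}; □(¬p ∧ q) there: w0:F, w1:T. ✗
Satisfying worlds: {w0}.
So □□(¬p ∧ q) fails at the other 4 worlds.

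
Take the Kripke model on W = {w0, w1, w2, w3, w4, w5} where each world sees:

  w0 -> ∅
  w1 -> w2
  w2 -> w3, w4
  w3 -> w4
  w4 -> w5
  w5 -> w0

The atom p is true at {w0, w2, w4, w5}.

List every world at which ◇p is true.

w0: no successors, so ◇p fails. ✗
w1: successors {w2}; p there: w2:T. ✓
w2: successors {w3, w4}; p there: w3:F, w4:T. ✓
w3: successors {w4}; p there: w4:T. ✓
w4: successors {w5}; p there: w5:T. ✓
w5: successors {w0}; p there: w0:T. ✓

{w1, w2, w3, w4, w5}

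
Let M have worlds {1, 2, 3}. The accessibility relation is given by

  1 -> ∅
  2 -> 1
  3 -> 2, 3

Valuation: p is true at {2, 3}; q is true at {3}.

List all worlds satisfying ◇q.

1: no successors, so ◇q fails. ✗
2: successors {1}; q there: 1:F. ✗
3: successors {2, 3}; q there: 2:F, 3:T. ✓

{3}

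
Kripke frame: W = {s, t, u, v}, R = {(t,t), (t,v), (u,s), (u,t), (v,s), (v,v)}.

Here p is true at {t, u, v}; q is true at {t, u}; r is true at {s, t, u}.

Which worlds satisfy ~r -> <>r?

{s, t, u, v}

s: ~r is F, <>r is F. ✓
t: ~r is F, <>r is T. ✓
u: ~r is F, <>r is T. ✓
v: ~r is T, <>r is T. ✓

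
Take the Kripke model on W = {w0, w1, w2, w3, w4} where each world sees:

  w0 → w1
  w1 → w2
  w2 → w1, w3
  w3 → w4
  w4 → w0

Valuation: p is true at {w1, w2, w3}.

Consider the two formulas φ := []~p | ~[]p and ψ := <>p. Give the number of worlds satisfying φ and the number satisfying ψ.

For []~p | ~[]p:
w0: []~p is F, ~[]p is F. ✗
w1: []~p is F, ~[]p is F. ✗
w2: []~p is F, ~[]p is F. ✗
w3: []~p is T, ~[]p is T. ✓
w4: []~p is T, ~[]p is T. ✓
— 2 worlds.
For <>p:
w0: successors {w1}; p there: w1:T. ✓
w1: successors {w2}; p there: w2:T. ✓
w2: successors {w1, w3}; p there: w1:T, w3:T. ✓
w3: successors {w4}; p there: w4:F. ✗
w4: successors {w0}; p there: w0:F. ✗
— 3 worlds.

2 and 3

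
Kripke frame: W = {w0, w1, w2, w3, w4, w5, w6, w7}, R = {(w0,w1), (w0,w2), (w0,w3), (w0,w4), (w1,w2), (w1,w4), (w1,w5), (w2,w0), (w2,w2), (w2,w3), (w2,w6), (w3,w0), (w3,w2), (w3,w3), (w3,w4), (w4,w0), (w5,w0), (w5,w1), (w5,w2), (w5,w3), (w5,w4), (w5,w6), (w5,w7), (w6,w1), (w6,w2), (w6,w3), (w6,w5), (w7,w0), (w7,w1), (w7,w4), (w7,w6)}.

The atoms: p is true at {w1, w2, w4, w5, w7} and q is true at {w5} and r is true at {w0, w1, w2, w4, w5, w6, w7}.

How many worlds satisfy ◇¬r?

w0: successors {w1, w2, w3, w4}; ¬r there: w1:F, w2:F, w3:T, w4:F. ✓
w1: successors {w2, w4, w5}; ¬r there: w2:F, w4:F, w5:F. ✗
w2: successors {w0, w2, w3, w6}; ¬r there: w0:F, w2:F, w3:T, w6:F. ✓
w3: successors {w0, w2, w3, w4}; ¬r there: w0:F, w2:F, w3:T, w4:F. ✓
w4: successors {w0}; ¬r there: w0:F. ✗
w5: successors {w0, w1, w2, w3, w4, w6, w7}; ¬r there: w0:F, w1:F, w2:F, w3:T, w4:F, w6:F, w7:F. ✓
w6: successors {w1, w2, w3, w5}; ¬r there: w1:F, w2:F, w3:T, w5:F. ✓
w7: successors {w0, w1, w4, w6}; ¬r there: w0:F, w1:F, w4:F, w6:F. ✗
Satisfying worlds: {w0, w2, w3, w5, w6}.

5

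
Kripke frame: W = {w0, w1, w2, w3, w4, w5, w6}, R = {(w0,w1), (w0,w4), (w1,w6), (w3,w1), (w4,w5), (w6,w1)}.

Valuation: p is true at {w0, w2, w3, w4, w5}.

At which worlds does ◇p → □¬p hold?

w0: ◇p is T, □¬p is F. ✗
w1: ◇p is F, □¬p is T. ✓
w2: ◇p is F, □¬p is T. ✓
w3: ◇p is F, □¬p is T. ✓
w4: ◇p is T, □¬p is F. ✗
w5: ◇p is F, □¬p is T. ✓
w6: ◇p is F, □¬p is T. ✓

{w1, w2, w3, w5, w6}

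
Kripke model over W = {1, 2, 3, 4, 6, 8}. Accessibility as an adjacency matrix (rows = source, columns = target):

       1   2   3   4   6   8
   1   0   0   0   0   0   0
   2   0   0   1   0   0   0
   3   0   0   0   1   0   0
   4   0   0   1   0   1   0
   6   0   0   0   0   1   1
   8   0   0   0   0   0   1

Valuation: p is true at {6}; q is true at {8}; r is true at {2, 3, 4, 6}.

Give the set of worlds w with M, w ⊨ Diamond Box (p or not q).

{2, 3, 4}

1: no successors, so Diamond Box (p or not q) fails. ✗
2: successors {3}; Box (p or not q) there: 3:T. ✓
3: successors {4}; Box (p or not q) there: 4:T. ✓
4: successors {3, 6}; Box (p or not q) there: 3:T, 6:F. ✓
6: successors {6, 8}; Box (p or not q) there: 6:F, 8:F. ✗
8: successors {8}; Box (p or not q) there: 8:F. ✗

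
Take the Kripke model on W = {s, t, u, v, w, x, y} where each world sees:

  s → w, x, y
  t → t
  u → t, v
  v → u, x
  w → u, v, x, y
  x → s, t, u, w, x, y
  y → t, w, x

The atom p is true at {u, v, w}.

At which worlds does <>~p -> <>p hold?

{s, u, v, w, x, y}

s: <>~p is T, <>p is T. ✓
t: <>~p is T, <>p is F. ✗
u: <>~p is T, <>p is T. ✓
v: <>~p is T, <>p is T. ✓
w: <>~p is T, <>p is T. ✓
x: <>~p is T, <>p is T. ✓
y: <>~p is T, <>p is T. ✓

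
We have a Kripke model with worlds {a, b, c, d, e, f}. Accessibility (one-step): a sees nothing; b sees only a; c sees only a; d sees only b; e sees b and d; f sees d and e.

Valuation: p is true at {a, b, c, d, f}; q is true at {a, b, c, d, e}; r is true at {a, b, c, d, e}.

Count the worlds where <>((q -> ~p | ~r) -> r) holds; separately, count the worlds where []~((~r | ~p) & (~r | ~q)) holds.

For <>((q -> ~p | ~r) -> r):
a: no successors, so <>((q -> ~p | ~r) -> r) fails. ✗
b: successors {a}; (q -> ~p | ~r) -> r there: a:T. ✓
c: successors {a}; (q -> ~p | ~r) -> r there: a:T. ✓
d: successors {b}; (q -> ~p | ~r) -> r there: b:T. ✓
e: successors {b, d}; (q -> ~p | ~r) -> r there: b:T, d:T. ✓
f: successors {d, e}; (q -> ~p | ~r) -> r there: d:T, e:T. ✓
— 5 worlds.
For []~((~r | ~p) & (~r | ~q)):
a: no successors, so []~((~r | ~p) & (~r | ~q)) holds vacuously. ✓
b: successors {a}; ~((~r | ~p) & (~r | ~q)) there: a:T. ✓
c: successors {a}; ~((~r | ~p) & (~r | ~q)) there: a:T. ✓
d: successors {b}; ~((~r | ~p) & (~r | ~q)) there: b:T. ✓
e: successors {b, d}; ~((~r | ~p) & (~r | ~q)) there: b:T, d:T. ✓
f: successors {d, e}; ~((~r | ~p) & (~r | ~q)) there: d:T, e:T. ✓
— 6 worlds.

5 and 6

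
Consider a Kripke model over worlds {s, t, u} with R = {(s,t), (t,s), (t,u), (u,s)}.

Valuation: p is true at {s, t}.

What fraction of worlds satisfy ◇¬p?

s: successors {t}; ¬p there: t:F. ✗
t: successors {s, u}; ¬p there: s:F, u:T. ✓
u: successors {s}; ¬p there: s:F. ✗
That's 1 of 3 worlds, so 1/3.

1/3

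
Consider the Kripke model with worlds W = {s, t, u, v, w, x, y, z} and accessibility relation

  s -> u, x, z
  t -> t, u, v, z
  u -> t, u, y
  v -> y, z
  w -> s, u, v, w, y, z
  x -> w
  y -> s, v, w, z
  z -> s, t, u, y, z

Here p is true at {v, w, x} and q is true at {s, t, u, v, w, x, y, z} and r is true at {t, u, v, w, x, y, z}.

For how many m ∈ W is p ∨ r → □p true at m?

s: p ∨ r is F, □p is F. ✓
t: p ∨ r is T, □p is F. ✗
u: p ∨ r is T, □p is F. ✗
v: p ∨ r is T, □p is F. ✗
w: p ∨ r is T, □p is F. ✗
x: p ∨ r is T, □p is T. ✓
y: p ∨ r is T, □p is F. ✗
z: p ∨ r is T, □p is F. ✗
Satisfying worlds: {s, x}.

2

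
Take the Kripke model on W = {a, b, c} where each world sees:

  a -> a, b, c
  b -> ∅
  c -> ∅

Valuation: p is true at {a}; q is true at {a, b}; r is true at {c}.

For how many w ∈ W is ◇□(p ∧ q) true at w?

a: successors {a, b, c}; □(p ∧ q) there: a:F, b:T, c:T. ✓
b: no successors, so ◇□(p ∧ q) fails. ✗
c: no successors, so ◇□(p ∧ q) fails. ✗
Satisfying worlds: {a}.

1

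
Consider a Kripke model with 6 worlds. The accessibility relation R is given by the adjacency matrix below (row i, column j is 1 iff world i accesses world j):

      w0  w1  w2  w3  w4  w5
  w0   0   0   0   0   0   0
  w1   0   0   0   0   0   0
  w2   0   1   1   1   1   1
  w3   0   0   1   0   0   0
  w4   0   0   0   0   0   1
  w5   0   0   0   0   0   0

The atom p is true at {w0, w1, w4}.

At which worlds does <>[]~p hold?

{w2, w4}

w0: no successors, so <>[]~p fails. ✗
w1: no successors, so <>[]~p fails. ✗
w2: successors {w1, w2, w3, w4, w5}; []~p there: w1:T, w2:F, w3:T, w4:T, w5:T. ✓
w3: successors {w2}; []~p there: w2:F. ✗
w4: successors {w5}; []~p there: w5:T. ✓
w5: no successors, so <>[]~p fails. ✗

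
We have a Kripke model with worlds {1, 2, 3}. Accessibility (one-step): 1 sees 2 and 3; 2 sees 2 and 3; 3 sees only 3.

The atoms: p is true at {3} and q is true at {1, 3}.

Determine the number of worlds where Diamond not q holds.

1: successors {2, 3}; not q there: 2:T, 3:F. ✓
2: successors {2, 3}; not q there: 2:T, 3:F. ✓
3: successors {3}; not q there: 3:F. ✗
Satisfying worlds: {1, 2}.

2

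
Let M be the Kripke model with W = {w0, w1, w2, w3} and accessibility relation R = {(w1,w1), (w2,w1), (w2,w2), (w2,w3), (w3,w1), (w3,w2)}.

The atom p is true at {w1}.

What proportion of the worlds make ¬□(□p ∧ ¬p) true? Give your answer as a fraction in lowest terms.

w0: □(□p ∧ ¬p) is T. ✗
w1: □(□p ∧ ¬p) is F. ✓
w2: □(□p ∧ ¬p) is F. ✓
w3: □(□p ∧ ¬p) is F. ✓
That's 3 of 4 worlds, so 3/4.

3/4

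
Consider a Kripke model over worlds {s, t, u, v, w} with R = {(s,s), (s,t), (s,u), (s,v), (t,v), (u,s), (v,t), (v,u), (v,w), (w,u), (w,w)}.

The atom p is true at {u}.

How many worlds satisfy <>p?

s: successors {s, t, u, v}; p there: s:F, t:F, u:T, v:F. ✓
t: successors {v}; p there: v:F. ✗
u: successors {s}; p there: s:F. ✗
v: successors {t, u, w}; p there: t:F, u:T, w:F. ✓
w: successors {u, w}; p there: u:T, w:F. ✓
Satisfying worlds: {s, v, w}.

3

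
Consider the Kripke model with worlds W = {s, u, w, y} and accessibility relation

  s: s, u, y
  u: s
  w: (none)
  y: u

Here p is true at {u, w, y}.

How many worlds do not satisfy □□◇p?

2

s: successors {s, u, y}; □◇p there: s:F, u:T, y:F. ✗
u: successors {s}; □◇p there: s:F. ✗
w: no successors, so □□◇p holds vacuously. ✓
y: successors {u}; □◇p there: u:T. ✓
Satisfying worlds: {w, y}.
So □□◇p fails at the other 2 worlds.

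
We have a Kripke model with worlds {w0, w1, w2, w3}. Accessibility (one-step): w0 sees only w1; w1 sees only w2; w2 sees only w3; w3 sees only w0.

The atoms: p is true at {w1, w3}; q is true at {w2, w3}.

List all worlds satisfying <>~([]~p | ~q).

w0: successors {w1}; ~([]~p | ~q) there: w1:F. ✗
w1: successors {w2}; ~([]~p | ~q) there: w2:T. ✓
w2: successors {w3}; ~([]~p | ~q) there: w3:F. ✗
w3: successors {w0}; ~([]~p | ~q) there: w0:F. ✗

{w1}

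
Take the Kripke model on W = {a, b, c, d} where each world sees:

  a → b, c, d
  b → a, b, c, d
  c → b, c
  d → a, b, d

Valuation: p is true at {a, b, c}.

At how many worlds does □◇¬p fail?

3

a: successors {b, c, d}; ◇¬p there: b:T, c:F, d:T. ✗
b: successors {a, b, c, d}; ◇¬p there: a:T, b:T, c:F, d:T. ✗
c: successors {b, c}; ◇¬p there: b:T, c:F. ✗
d: successors {a, b, d}; ◇¬p there: a:T, b:T, d:T. ✓
Satisfying worlds: {d}.
So □◇¬p fails at the other 3 worlds.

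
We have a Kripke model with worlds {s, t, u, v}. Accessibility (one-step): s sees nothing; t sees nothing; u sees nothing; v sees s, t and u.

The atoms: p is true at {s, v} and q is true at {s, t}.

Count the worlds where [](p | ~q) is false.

1

s: no successors, so [](p | ~q) holds vacuously. ✓
t: no successors, so [](p | ~q) holds vacuously. ✓
u: no successors, so [](p | ~q) holds vacuously. ✓
v: successors {s, t, u}; p | ~q there: s:T, t:F, u:T. ✗
Satisfying worlds: {s, t, u}.
So [](p | ~q) fails at the other 1 world.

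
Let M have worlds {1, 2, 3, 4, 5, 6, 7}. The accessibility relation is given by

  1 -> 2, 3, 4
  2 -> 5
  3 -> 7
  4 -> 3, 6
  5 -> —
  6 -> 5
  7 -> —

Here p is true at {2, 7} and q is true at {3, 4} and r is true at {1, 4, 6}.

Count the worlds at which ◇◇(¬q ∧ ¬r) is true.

2

1: successors {2, 3, 4}; ◇(¬q ∧ ¬r) there: 2:T, 3:T, 4:F. ✓
2: successors {5}; ◇(¬q ∧ ¬r) there: 5:F. ✗
3: successors {7}; ◇(¬q ∧ ¬r) there: 7:F. ✗
4: successors {3, 6}; ◇(¬q ∧ ¬r) there: 3:T, 6:T. ✓
5: no successors, so ◇◇(¬q ∧ ¬r) fails. ✗
6: successors {5}; ◇(¬q ∧ ¬r) there: 5:F. ✗
7: no successors, so ◇◇(¬q ∧ ¬r) fails. ✗
Satisfying worlds: {1, 4}.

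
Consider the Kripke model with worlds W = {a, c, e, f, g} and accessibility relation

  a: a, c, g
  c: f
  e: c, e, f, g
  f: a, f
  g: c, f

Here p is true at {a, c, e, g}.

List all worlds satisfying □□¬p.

a: successors {a, c, g}; □¬p there: a:F, c:T, g:F. ✗
c: successors {f}; □¬p there: f:F. ✗
e: successors {c, e, f, g}; □¬p there: c:T, e:F, f:F, g:F. ✗
f: successors {a, f}; □¬p there: a:F, f:F. ✗
g: successors {c, f}; □¬p there: c:T, f:F. ✗

∅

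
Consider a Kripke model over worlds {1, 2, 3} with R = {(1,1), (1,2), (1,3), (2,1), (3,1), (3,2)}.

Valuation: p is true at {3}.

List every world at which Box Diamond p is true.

1: successors {1, 2, 3}; Diamond p there: 1:T, 2:F, 3:F. ✗
2: successors {1}; Diamond p there: 1:T. ✓
3: successors {1, 2}; Diamond p there: 1:T, 2:F. ✗

{2}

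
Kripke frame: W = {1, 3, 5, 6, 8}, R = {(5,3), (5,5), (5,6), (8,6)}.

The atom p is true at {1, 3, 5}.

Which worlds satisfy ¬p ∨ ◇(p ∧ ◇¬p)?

{5, 6, 8}

1: ¬p is F, ◇(p ∧ ◇¬p) is F. ✗
3: ¬p is F, ◇(p ∧ ◇¬p) is F. ✗
5: ¬p is F, ◇(p ∧ ◇¬p) is T. ✓
6: ¬p is T, ◇(p ∧ ◇¬p) is F. ✓
8: ¬p is T, ◇(p ∧ ◇¬p) is F. ✓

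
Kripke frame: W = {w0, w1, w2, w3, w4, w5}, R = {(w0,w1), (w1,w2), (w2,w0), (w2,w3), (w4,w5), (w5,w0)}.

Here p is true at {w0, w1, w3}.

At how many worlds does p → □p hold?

w0: p is T, □p is T. ✓
w1: p is T, □p is F. ✗
w2: p is F, □p is T. ✓
w3: p is T, □p is T. ✓
w4: p is F, □p is F. ✓
w5: p is F, □p is T. ✓
Satisfying worlds: {w0, w2, w3, w4, w5}.

5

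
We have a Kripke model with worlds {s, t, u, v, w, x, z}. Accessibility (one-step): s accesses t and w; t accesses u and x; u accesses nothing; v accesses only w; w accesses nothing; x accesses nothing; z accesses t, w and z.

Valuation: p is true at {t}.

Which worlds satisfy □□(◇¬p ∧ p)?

{t, u, v, w, x}

s: successors {t, w}; □(◇¬p ∧ p) there: t:F, w:T. ✗
t: successors {u, x}; □(◇¬p ∧ p) there: u:T, x:T. ✓
u: no successors, so □□(◇¬p ∧ p) holds vacuously. ✓
v: successors {w}; □(◇¬p ∧ p) there: w:T. ✓
w: no successors, so □□(◇¬p ∧ p) holds vacuously. ✓
x: no successors, so □□(◇¬p ∧ p) holds vacuously. ✓
z: successors {t, w, z}; □(◇¬p ∧ p) there: t:F, w:T, z:F. ✗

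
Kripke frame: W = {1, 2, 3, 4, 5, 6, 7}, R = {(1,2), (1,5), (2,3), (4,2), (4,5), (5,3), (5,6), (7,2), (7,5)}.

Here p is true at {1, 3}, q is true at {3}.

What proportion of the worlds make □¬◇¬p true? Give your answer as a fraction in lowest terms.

4/7

1: successors {2, 5}; ¬◇¬p there: 2:T, 5:F. ✗
2: successors {3}; ¬◇¬p there: 3:T. ✓
3: no successors, so □¬◇¬p holds vacuously. ✓
4: successors {2, 5}; ¬◇¬p there: 2:T, 5:F. ✗
5: successors {3, 6}; ¬◇¬p there: 3:T, 6:T. ✓
6: no successors, so □¬◇¬p holds vacuously. ✓
7: successors {2, 5}; ¬◇¬p there: 2:T, 5:F. ✗
That's 4 of 7 worlds, so 4/7.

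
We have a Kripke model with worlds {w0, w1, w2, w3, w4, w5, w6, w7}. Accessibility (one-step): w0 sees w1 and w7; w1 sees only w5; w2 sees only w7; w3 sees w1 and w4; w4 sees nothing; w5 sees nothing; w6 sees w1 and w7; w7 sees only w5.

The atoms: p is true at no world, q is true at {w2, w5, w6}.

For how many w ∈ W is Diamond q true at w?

w0: successors {w1, w7}; q there: w1:F, w7:F. ✗
w1: successors {w5}; q there: w5:T. ✓
w2: successors {w7}; q there: w7:F. ✗
w3: successors {w1, w4}; q there: w1:F, w4:F. ✗
w4: no successors, so Diamond q fails. ✗
w5: no successors, so Diamond q fails. ✗
w6: successors {w1, w7}; q there: w1:F, w7:F. ✗
w7: successors {w5}; q there: w5:T. ✓
Satisfying worlds: {w1, w7}.

2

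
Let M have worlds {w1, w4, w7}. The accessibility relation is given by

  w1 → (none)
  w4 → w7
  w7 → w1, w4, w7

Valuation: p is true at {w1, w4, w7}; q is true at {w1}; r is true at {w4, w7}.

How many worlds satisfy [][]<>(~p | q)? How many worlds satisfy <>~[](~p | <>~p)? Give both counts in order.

For [][]<>(~p | q):
w1: no successors, so [][]<>(~p | q) holds vacuously. ✓
w4: successors {w7}; []<>(~p | q) there: w7:F. ✗
w7: successors {w1, w4, w7}; []<>(~p | q) there: w1:T, w4:T, w7:F. ✗
— 1 world.
For <>~[](~p | <>~p):
w1: no successors, so <>~[](~p | <>~p) fails. ✗
w4: successors {w7}; ~[](~p | <>~p) there: w7:T. ✓
w7: successors {w1, w4, w7}; ~[](~p | <>~p) there: w1:F, w4:T, w7:T. ✓
— 2 worlds.

1 and 2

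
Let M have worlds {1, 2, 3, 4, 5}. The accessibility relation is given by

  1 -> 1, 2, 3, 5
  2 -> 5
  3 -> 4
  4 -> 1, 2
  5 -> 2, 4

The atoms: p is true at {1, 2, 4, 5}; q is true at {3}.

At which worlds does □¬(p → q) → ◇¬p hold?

{1}

1: □¬(p → q) is F, ◇¬p is T. ✓
2: □¬(p → q) is T, ◇¬p is F. ✗
3: □¬(p → q) is T, ◇¬p is F. ✗
4: □¬(p → q) is T, ◇¬p is F. ✗
5: □¬(p → q) is T, ◇¬p is F. ✗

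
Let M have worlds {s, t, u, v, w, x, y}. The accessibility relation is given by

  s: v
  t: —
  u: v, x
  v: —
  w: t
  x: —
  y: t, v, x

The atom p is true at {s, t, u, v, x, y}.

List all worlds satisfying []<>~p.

s: successors {v}; <>~p there: v:F. ✗
t: no successors, so []<>~p holds vacuously. ✓
u: successors {v, x}; <>~p there: v:F, x:F. ✗
v: no successors, so []<>~p holds vacuously. ✓
w: successors {t}; <>~p there: t:F. ✗
x: no successors, so []<>~p holds vacuously. ✓
y: successors {t, v, x}; <>~p there: t:F, v:F, x:F. ✗

{t, v, x}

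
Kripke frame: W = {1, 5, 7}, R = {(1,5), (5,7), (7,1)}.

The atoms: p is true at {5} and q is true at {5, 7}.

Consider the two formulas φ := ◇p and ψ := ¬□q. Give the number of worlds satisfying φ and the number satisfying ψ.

1 and 1

For ◇p:
1: successors {5}; p there: 5:T. ✓
5: successors {7}; p there: 7:F. ✗
7: successors {1}; p there: 1:F. ✗
— 1 world.
For ¬□q:
1: □q is T. ✗
5: □q is T. ✗
7: □q is F. ✓
— 1 world.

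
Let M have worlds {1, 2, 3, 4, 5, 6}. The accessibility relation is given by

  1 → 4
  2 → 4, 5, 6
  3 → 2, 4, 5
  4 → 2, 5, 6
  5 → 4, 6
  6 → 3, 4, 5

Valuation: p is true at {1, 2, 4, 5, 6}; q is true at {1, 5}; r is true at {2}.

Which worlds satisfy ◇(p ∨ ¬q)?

{1, 2, 3, 4, 5, 6}

1: successors {4}; p ∨ ¬q there: 4:T. ✓
2: successors {4, 5, 6}; p ∨ ¬q there: 4:T, 5:T, 6:T. ✓
3: successors {2, 4, 5}; p ∨ ¬q there: 2:T, 4:T, 5:T. ✓
4: successors {2, 5, 6}; p ∨ ¬q there: 2:T, 5:T, 6:T. ✓
5: successors {4, 6}; p ∨ ¬q there: 4:T, 6:T. ✓
6: successors {3, 4, 5}; p ∨ ¬q there: 3:T, 4:T, 5:T. ✓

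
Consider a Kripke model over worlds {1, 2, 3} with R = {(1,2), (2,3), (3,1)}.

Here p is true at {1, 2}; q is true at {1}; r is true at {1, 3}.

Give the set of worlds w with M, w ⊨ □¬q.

1: successors {2}; ¬q there: 2:T. ✓
2: successors {3}; ¬q there: 3:T. ✓
3: successors {1}; ¬q there: 1:F. ✗

{1, 2}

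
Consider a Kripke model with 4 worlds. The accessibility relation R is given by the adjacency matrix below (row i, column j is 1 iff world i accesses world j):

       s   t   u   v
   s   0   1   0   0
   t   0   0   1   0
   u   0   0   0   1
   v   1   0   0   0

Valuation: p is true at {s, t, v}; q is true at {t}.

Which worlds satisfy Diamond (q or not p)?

s: successors {t}; q or not p there: t:T. ✓
t: successors {u}; q or not p there: u:T. ✓
u: successors {v}; q or not p there: v:F. ✗
v: successors {s}; q or not p there: s:F. ✗

{s, t}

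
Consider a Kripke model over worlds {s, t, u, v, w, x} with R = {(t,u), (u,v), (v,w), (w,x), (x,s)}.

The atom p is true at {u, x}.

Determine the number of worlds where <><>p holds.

s: no successors, so <><>p fails. ✗
t: successors {u}; <>p there: u:F. ✗
u: successors {v}; <>p there: v:F. ✗
v: successors {w}; <>p there: w:T. ✓
w: successors {x}; <>p there: x:F. ✗
x: successors {s}; <>p there: s:F. ✗
Satisfying worlds: {v}.

1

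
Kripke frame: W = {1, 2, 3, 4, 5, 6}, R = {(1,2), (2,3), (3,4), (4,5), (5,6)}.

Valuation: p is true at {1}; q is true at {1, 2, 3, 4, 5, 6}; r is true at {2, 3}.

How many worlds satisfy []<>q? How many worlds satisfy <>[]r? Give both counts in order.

For []<>q:
1: successors {2}; <>q there: 2:T. ✓
2: successors {3}; <>q there: 3:T. ✓
3: successors {4}; <>q there: 4:T. ✓
4: successors {5}; <>q there: 5:T. ✓
5: successors {6}; <>q there: 6:F. ✗
6: no successors, so []<>q holds vacuously. ✓
— 5 worlds.
For <>[]r:
1: successors {2}; []r there: 2:T. ✓
2: successors {3}; []r there: 3:F. ✗
3: successors {4}; []r there: 4:F. ✗
4: successors {5}; []r there: 5:F. ✗
5: successors {6}; []r there: 6:T. ✓
6: no successors, so <>[]r fails. ✗
— 2 worlds.

5 and 2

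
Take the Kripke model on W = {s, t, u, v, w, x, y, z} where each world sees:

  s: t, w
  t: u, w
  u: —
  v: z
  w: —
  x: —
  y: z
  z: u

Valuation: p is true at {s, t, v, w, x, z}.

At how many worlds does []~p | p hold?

7

s: []~p is F, p is T. ✓
t: []~p is F, p is T. ✓
u: []~p is T, p is F. ✓
v: []~p is F, p is T. ✓
w: []~p is T, p is T. ✓
x: []~p is T, p is T. ✓
y: []~p is F, p is F. ✗
z: []~p is T, p is T. ✓
Satisfying worlds: {s, t, u, v, w, x, z}.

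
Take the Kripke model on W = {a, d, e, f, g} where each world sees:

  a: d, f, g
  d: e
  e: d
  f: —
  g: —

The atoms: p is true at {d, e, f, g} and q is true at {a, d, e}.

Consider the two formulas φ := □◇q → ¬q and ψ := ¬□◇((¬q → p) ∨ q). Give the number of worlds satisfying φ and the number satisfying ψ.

For □◇q → ¬q:
a: □◇q is F, ¬q is F. ✓
d: □◇q is T, ¬q is F. ✗
e: □◇q is T, ¬q is F. ✗
f: □◇q is T, ¬q is T. ✓
g: □◇q is T, ¬q is T. ✓
— 3 worlds.
For ¬□◇((¬q → p) ∨ q):
a: □◇((¬q → p) ∨ q) is F. ✓
d: □◇((¬q → p) ∨ q) is T. ✗
e: □◇((¬q → p) ∨ q) is T. ✗
f: □◇((¬q → p) ∨ q) is T. ✗
g: □◇((¬q → p) ∨ q) is T. ✗
— 1 world.

3 and 1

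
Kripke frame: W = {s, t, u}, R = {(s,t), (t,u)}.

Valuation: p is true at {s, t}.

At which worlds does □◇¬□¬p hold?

s: successors {t}; ◇¬□¬p there: t:F. ✗
t: successors {u}; ◇¬□¬p there: u:F. ✗
u: no successors, so □◇¬□¬p holds vacuously. ✓

{u}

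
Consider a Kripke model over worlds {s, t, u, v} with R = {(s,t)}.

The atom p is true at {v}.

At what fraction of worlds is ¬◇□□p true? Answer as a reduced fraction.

3/4

s: ◇□□p is T. ✗
t: ◇□□p is F. ✓
u: ◇□□p is F. ✓
v: ◇□□p is F. ✓
That's 3 of 4 worlds, so 3/4.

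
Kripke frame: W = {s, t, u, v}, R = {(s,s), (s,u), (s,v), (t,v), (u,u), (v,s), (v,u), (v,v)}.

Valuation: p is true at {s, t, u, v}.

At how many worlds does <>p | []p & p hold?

s: <>p is T, []p & p is T. ✓
t: <>p is T, []p & p is T. ✓
u: <>p is T, []p & p is T. ✓
v: <>p is T, []p & p is T. ✓
Satisfying worlds: {s, t, u, v}.

4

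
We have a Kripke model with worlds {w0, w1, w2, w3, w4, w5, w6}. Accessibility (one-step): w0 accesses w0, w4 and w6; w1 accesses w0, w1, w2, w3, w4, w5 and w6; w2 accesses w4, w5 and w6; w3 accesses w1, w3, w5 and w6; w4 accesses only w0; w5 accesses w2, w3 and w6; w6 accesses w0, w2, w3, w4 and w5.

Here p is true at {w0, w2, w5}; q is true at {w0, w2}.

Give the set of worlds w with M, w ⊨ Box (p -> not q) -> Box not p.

{w0, w1, w4, w5, w6}

w0: Box (p -> not q) is F, Box not p is F. ✓
w1: Box (p -> not q) is F, Box not p is F. ✓
w2: Box (p -> not q) is T, Box not p is F. ✗
w3: Box (p -> not q) is T, Box not p is F. ✗
w4: Box (p -> not q) is F, Box not p is F. ✓
w5: Box (p -> not q) is F, Box not p is F. ✓
w6: Box (p -> not q) is F, Box not p is F. ✓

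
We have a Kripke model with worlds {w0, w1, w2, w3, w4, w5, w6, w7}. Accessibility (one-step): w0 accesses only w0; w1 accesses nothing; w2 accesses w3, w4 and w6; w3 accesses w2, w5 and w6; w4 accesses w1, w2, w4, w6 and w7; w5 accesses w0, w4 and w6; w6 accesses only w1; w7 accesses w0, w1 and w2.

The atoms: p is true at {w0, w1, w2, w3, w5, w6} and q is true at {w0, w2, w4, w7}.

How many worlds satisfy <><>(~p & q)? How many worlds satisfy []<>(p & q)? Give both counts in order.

5 and 2

For <><>(~p & q):
w0: successors {w0}; <>(~p & q) there: w0:F. ✗
w1: no successors, so <><>(~p & q) fails. ✗
w2: successors {w3, w4, w6}; <>(~p & q) there: w3:F, w4:T, w6:F. ✓
w3: successors {w2, w5, w6}; <>(~p & q) there: w2:T, w5:T, w6:F. ✓
w4: successors {w1, w2, w4, w6, w7}; <>(~p & q) there: w1:F, w2:T, w4:T, w6:F, w7:F. ✓
w5: successors {w0, w4, w6}; <>(~p & q) there: w0:F, w4:T, w6:F. ✓
w6: successors {w1}; <>(~p & q) there: w1:F. ✗
w7: successors {w0, w1, w2}; <>(~p & q) there: w0:F, w1:F, w2:T. ✓
— 5 worlds.
For []<>(p & q):
w0: successors {w0}; <>(p & q) there: w0:T. ✓
w1: no successors, so []<>(p & q) holds vacuously. ✓
w2: successors {w3, w4, w6}; <>(p & q) there: w3:T, w4:T, w6:F. ✗
w3: successors {w2, w5, w6}; <>(p & q) there: w2:F, w5:T, w6:F. ✗
w4: successors {w1, w2, w4, w6, w7}; <>(p & q) there: w1:F, w2:F, w4:T, w6:F, w7:T. ✗
w5: successors {w0, w4, w6}; <>(p & q) there: w0:T, w4:T, w6:F. ✗
w6: successors {w1}; <>(p & q) there: w1:F. ✗
w7: successors {w0, w1, w2}; <>(p & q) there: w0:T, w1:F, w2:F. ✗
— 2 worlds.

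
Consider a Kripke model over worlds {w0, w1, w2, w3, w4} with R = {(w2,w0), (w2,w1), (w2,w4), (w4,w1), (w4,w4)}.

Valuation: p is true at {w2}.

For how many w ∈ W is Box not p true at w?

5

w0: no successors, so Box not p holds vacuously. ✓
w1: no successors, so Box not p holds vacuously. ✓
w2: successors {w0, w1, w4}; not p there: w0:T, w1:T, w4:T. ✓
w3: no successors, so Box not p holds vacuously. ✓
w4: successors {w1, w4}; not p there: w1:T, w4:T. ✓
Satisfying worlds: {w0, w1, w2, w3, w4}.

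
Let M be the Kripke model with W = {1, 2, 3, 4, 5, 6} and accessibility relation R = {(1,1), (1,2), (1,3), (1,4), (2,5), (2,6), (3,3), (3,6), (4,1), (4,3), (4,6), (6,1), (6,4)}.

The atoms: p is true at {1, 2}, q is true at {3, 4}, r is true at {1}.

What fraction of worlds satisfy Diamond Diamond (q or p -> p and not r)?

1: successors {1, 2, 3, 4}; Diamond (q or p -> p and not r) there: 1:T, 2:T, 3:T, 4:T. ✓
2: successors {5, 6}; Diamond (q or p -> p and not r) there: 5:F, 6:F. ✗
3: successors {3, 6}; Diamond (q or p -> p and not r) there: 3:T, 6:F. ✓
4: successors {1, 3, 6}; Diamond (q or p -> p and not r) there: 1:T, 3:T, 6:F. ✓
5: no successors, so Diamond Diamond (q or p -> p and not r) fails. ✗
6: successors {1, 4}; Diamond (q or p -> p and not r) there: 1:T, 4:T. ✓
That's 4 of 6 worlds, so 4/6 = 2/3.

2/3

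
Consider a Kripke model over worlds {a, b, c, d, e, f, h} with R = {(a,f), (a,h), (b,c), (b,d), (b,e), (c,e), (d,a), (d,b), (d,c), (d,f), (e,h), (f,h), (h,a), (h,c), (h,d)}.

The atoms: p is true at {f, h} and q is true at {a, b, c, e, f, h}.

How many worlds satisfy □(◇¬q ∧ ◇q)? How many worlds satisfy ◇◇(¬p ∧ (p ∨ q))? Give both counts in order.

For □(◇¬q ∧ ◇q):
a: successors {f, h}; ◇¬q ∧ ◇q there: f:F, h:T. ✗
b: successors {c, d, e}; ◇¬q ∧ ◇q there: c:F, d:F, e:F. ✗
c: successors {e}; ◇¬q ∧ ◇q there: e:F. ✗
d: successors {a, b, c, f}; ◇¬q ∧ ◇q there: a:F, b:T, c:F, f:F. ✗
e: successors {h}; ◇¬q ∧ ◇q there: h:T. ✓
f: successors {h}; ◇¬q ∧ ◇q there: h:T. ✓
h: successors {a, c, d}; ◇¬q ∧ ◇q there: a:F, c:F, d:F. ✗
— 2 worlds.
For ◇◇(¬p ∧ (p ∨ q)):
a: successors {f, h}; ◇(¬p ∧ (p ∨ q)) there: f:F, h:T. ✓
b: successors {c, d, e}; ◇(¬p ∧ (p ∨ q)) there: c:T, d:T, e:F. ✓
c: successors {e}; ◇(¬p ∧ (p ∨ q)) there: e:F. ✗
d: successors {a, b, c, f}; ◇(¬p ∧ (p ∨ q)) there: a:F, b:T, c:T, f:F. ✓
e: successors {h}; ◇(¬p ∧ (p ∨ q)) there: h:T. ✓
f: successors {h}; ◇(¬p ∧ (p ∨ q)) there: h:T. ✓
h: successors {a, c, d}; ◇(¬p ∧ (p ∨ q)) there: a:F, c:T, d:T. ✓
— 6 worlds.

2 and 6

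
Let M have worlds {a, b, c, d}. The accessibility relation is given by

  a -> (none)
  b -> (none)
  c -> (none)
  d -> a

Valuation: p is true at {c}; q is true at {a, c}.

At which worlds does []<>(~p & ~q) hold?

{a, b, c}

a: no successors, so []<>(~p & ~q) holds vacuously. ✓
b: no successors, so []<>(~p & ~q) holds vacuously. ✓
c: no successors, so []<>(~p & ~q) holds vacuously. ✓
d: successors {a}; <>(~p & ~q) there: a:F. ✗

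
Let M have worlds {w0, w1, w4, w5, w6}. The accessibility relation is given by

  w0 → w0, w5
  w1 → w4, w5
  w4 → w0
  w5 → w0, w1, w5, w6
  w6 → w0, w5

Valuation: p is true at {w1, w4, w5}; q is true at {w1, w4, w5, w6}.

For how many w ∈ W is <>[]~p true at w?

w0: successors {w0, w5}; []~p there: w0:F, w5:F. ✗
w1: successors {w4, w5}; []~p there: w4:T, w5:F. ✓
w4: successors {w0}; []~p there: w0:F. ✗
w5: successors {w0, w1, w5, w6}; []~p there: w0:F, w1:F, w5:F, w6:F. ✗
w6: successors {w0, w5}; []~p there: w0:F, w5:F. ✗
Satisfying worlds: {w1}.

1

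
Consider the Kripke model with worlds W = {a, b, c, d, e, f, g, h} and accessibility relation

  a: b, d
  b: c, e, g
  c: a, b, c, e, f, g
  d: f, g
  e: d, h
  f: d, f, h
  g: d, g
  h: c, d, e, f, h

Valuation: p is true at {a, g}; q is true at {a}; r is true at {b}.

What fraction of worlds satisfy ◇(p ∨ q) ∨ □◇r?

a: ◇(p ∨ q) is F, □◇r is F. ✗
b: ◇(p ∨ q) is T, □◇r is F. ✓
c: ◇(p ∨ q) is T, □◇r is F. ✓
d: ◇(p ∨ q) is T, □◇r is F. ✓
e: ◇(p ∨ q) is F, □◇r is F. ✗
f: ◇(p ∨ q) is F, □◇r is F. ✗
g: ◇(p ∨ q) is T, □◇r is F. ✓
h: ◇(p ∨ q) is F, □◇r is F. ✗
That's 4 of 8 worlds, so 4/8 = 1/2.

1/2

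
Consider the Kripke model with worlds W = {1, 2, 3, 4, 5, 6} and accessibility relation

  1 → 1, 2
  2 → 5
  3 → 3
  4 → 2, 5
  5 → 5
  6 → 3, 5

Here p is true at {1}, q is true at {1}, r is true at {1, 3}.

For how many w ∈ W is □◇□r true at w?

1: successors {1, 2}; ◇□r there: 1:F, 2:F. ✗
2: successors {5}; ◇□r there: 5:F. ✗
3: successors {3}; ◇□r there: 3:T. ✓
4: successors {2, 5}; ◇□r there: 2:F, 5:F. ✗
5: successors {5}; ◇□r there: 5:F. ✗
6: successors {3, 5}; ◇□r there: 3:T, 5:F. ✗
Satisfying worlds: {3}.

1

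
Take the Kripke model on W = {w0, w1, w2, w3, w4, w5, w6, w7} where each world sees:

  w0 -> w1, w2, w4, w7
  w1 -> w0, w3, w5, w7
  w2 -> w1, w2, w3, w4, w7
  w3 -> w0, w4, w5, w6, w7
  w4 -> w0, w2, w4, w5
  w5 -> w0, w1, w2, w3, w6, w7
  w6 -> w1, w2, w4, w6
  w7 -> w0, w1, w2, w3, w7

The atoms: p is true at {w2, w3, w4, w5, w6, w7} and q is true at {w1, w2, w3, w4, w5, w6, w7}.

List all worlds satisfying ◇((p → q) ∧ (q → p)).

w0: successors {w1, w2, w4, w7}; (p → q) ∧ (q → p) there: w1:F, w2:T, w4:T, w7:T. ✓
w1: successors {w0, w3, w5, w7}; (p → q) ∧ (q → p) there: w0:T, w3:T, w5:T, w7:T. ✓
w2: successors {w1, w2, w3, w4, w7}; (p → q) ∧ (q → p) there: w1:F, w2:T, w3:T, w4:T, w7:T. ✓
w3: successors {w0, w4, w5, w6, w7}; (p → q) ∧ (q → p) there: w0:T, w4:T, w5:T, w6:T, w7:T. ✓
w4: successors {w0, w2, w4, w5}; (p → q) ∧ (q → p) there: w0:T, w2:T, w4:T, w5:T. ✓
w5: successors {w0, w1, w2, w3, w6, w7}; (p → q) ∧ (q → p) there: w0:T, w1:F, w2:T, w3:T, w6:T, w7:T. ✓
w6: successors {w1, w2, w4, w6}; (p → q) ∧ (q → p) there: w1:F, w2:T, w4:T, w6:T. ✓
w7: successors {w0, w1, w2, w3, w7}; (p → q) ∧ (q → p) there: w0:T, w1:F, w2:T, w3:T, w7:T. ✓

{w0, w1, w2, w3, w4, w5, w6, w7}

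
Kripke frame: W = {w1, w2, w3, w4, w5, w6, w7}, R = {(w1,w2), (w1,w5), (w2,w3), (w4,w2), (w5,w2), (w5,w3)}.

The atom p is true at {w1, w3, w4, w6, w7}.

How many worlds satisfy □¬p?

5

w1: successors {w2, w5}; ¬p there: w2:T, w5:T. ✓
w2: successors {w3}; ¬p there: w3:F. ✗
w3: no successors, so □¬p holds vacuously. ✓
w4: successors {w2}; ¬p there: w2:T. ✓
w5: successors {w2, w3}; ¬p there: w2:T, w3:F. ✗
w6: no successors, so □¬p holds vacuously. ✓
w7: no successors, so □¬p holds vacuously. ✓
Satisfying worlds: {w1, w3, w4, w6, w7}.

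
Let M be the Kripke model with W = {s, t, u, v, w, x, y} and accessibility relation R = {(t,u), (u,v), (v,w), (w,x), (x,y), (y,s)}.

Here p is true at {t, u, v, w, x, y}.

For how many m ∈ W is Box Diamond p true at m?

5

s: no successors, so Box Diamond p holds vacuously. ✓
t: successors {u}; Diamond p there: u:T. ✓
u: successors {v}; Diamond p there: v:T. ✓
v: successors {w}; Diamond p there: w:T. ✓
w: successors {x}; Diamond p there: x:T. ✓
x: successors {y}; Diamond p there: y:F. ✗
y: successors {s}; Diamond p there: s:F. ✗
Satisfying worlds: {s, t, u, v, w}.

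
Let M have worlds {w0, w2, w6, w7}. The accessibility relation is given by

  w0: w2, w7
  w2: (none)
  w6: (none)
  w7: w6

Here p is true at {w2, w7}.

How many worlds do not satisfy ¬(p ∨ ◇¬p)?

w0: p ∨ ◇¬p is F. ✓
w2: p ∨ ◇¬p is T. ✗
w6: p ∨ ◇¬p is F. ✓
w7: p ∨ ◇¬p is T. ✗
Satisfying worlds: {w0, w6}.
So ¬(p ∨ ◇¬p) fails at the other 2 worlds.

2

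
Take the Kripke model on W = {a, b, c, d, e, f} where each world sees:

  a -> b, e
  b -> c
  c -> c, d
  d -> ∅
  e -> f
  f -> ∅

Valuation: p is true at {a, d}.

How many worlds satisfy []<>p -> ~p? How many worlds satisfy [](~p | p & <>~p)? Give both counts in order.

5 and 5

For []<>p -> ~p:
a: []<>p is F, ~p is F. ✓
b: []<>p is T, ~p is T. ✓
c: []<>p is F, ~p is T. ✓
d: []<>p is T, ~p is F. ✗
e: []<>p is F, ~p is T. ✓
f: []<>p is T, ~p is T. ✓
— 5 worlds.
For [](~p | p & <>~p):
a: successors {b, e}; ~p | p & <>~p there: b:T, e:T. ✓
b: successors {c}; ~p | p & <>~p there: c:T. ✓
c: successors {c, d}; ~p | p & <>~p there: c:T, d:F. ✗
d: no successors, so [](~p | p & <>~p) holds vacuously. ✓
e: successors {f}; ~p | p & <>~p there: f:T. ✓
f: no successors, so [](~p | p & <>~p) holds vacuously. ✓
— 5 worlds.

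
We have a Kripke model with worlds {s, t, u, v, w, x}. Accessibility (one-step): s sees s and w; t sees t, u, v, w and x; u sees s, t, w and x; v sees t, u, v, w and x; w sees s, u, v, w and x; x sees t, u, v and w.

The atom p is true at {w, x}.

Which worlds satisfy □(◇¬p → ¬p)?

s: successors {s, w}; ◇¬p → ¬p there: s:T, w:F. ✗
t: successors {t, u, v, w, x}; ◇¬p → ¬p there: t:T, u:T, v:T, w:F, x:F. ✗
u: successors {s, t, w, x}; ◇¬p → ¬p there: s:T, t:T, w:F, x:F. ✗
v: successors {t, u, v, w, x}; ◇¬p → ¬p there: t:T, u:T, v:T, w:F, x:F. ✗
w: successors {s, u, v, w, x}; ◇¬p → ¬p there: s:T, u:T, v:T, w:F, x:F. ✗
x: successors {t, u, v, w}; ◇¬p → ¬p there: t:T, u:T, v:T, w:F. ✗

∅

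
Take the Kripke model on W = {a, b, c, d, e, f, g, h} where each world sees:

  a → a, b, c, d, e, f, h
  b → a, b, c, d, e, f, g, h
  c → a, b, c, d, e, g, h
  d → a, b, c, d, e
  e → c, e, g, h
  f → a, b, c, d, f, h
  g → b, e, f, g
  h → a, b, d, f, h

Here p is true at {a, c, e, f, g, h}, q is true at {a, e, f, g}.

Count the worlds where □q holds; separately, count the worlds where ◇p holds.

0 and 8

For □q:
a: successors {a, b, c, d, e, f, h}; q there: a:T, b:F, c:F, d:F, e:T, f:T, h:F. ✗
b: successors {a, b, c, d, e, f, g, h}; q there: a:T, b:F, c:F, d:F, e:T, f:T, g:T, h:F. ✗
c: successors {a, b, c, d, e, g, h}; q there: a:T, b:F, c:F, d:F, e:T, g:T, h:F. ✗
d: successors {a, b, c, d, e}; q there: a:T, b:F, c:F, d:F, e:T. ✗
e: successors {c, e, g, h}; q there: c:F, e:T, g:T, h:F. ✗
f: successors {a, b, c, d, f, h}; q there: a:T, b:F, c:F, d:F, f:T, h:F. ✗
g: successors {b, e, f, g}; q there: b:F, e:T, f:T, g:T. ✗
h: successors {a, b, d, f, h}; q there: a:T, b:F, d:F, f:T, h:F. ✗
— 0 worlds.
For ◇p:
a: successors {a, b, c, d, e, f, h}; p there: a:T, b:F, c:T, d:F, e:T, f:T, h:T. ✓
b: successors {a, b, c, d, e, f, g, h}; p there: a:T, b:F, c:T, d:F, e:T, f:T, g:T, h:T. ✓
c: successors {a, b, c, d, e, g, h}; p there: a:T, b:F, c:T, d:F, e:T, g:T, h:T. ✓
d: successors {a, b, c, d, e}; p there: a:T, b:F, c:T, d:F, e:T. ✓
e: successors {c, e, g, h}; p there: c:T, e:T, g:T, h:T. ✓
f: successors {a, b, c, d, f, h}; p there: a:T, b:F, c:T, d:F, f:T, h:T. ✓
g: successors {b, e, f, g}; p there: b:F, e:T, f:T, g:T. ✓
h: successors {a, b, d, f, h}; p there: a:T, b:F, d:F, f:T, h:T. ✓
— 8 worlds.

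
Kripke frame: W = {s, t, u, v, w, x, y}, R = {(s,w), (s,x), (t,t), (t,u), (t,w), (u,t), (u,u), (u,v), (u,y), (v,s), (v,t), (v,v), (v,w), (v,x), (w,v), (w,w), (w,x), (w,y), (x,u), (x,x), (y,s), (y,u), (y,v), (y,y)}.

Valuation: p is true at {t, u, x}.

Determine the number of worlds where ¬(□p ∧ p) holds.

6

s: □p ∧ p is F. ✓
t: □p ∧ p is F. ✓
u: □p ∧ p is F. ✓
v: □p ∧ p is F. ✓
w: □p ∧ p is F. ✓
x: □p ∧ p is T. ✗
y: □p ∧ p is F. ✓
Satisfying worlds: {s, t, u, v, w, y}.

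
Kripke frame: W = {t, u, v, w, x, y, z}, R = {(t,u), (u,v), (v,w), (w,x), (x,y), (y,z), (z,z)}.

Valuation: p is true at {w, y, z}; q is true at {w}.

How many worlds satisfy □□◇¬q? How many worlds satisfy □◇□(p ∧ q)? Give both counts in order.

6 and 1

For □□◇¬q:
t: successors {u}; □◇¬q there: u:F. ✗
u: successors {v}; □◇¬q there: v:T. ✓
v: successors {w}; □◇¬q there: w:T. ✓
w: successors {x}; □◇¬q there: x:T. ✓
x: successors {y}; □◇¬q there: y:T. ✓
y: successors {z}; □◇¬q there: z:T. ✓
z: successors {z}; □◇¬q there: z:T. ✓
— 6 worlds.
For □◇□(p ∧ q):
t: successors {u}; ◇□(p ∧ q) there: u:T. ✓
u: successors {v}; ◇□(p ∧ q) there: v:F. ✗
v: successors {w}; ◇□(p ∧ q) there: w:F. ✗
w: successors {x}; ◇□(p ∧ q) there: x:F. ✗
x: successors {y}; ◇□(p ∧ q) there: y:F. ✗
y: successors {z}; ◇□(p ∧ q) there: z:F. ✗
z: successors {z}; ◇□(p ∧ q) there: z:F. ✗
— 1 world.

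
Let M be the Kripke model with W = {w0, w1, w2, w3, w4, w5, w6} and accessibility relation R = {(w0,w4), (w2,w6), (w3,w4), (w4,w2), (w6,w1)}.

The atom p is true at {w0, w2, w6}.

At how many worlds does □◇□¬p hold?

4

w0: successors {w4}; ◇□¬p there: w4:F. ✗
w1: no successors, so □◇□¬p holds vacuously. ✓
w2: successors {w6}; ◇□¬p there: w6:T. ✓
w3: successors {w4}; ◇□¬p there: w4:F. ✗
w4: successors {w2}; ◇□¬p there: w2:T. ✓
w5: no successors, so □◇□¬p holds vacuously. ✓
w6: successors {w1}; ◇□¬p there: w1:F. ✗
Satisfying worlds: {w1, w2, w4, w5}.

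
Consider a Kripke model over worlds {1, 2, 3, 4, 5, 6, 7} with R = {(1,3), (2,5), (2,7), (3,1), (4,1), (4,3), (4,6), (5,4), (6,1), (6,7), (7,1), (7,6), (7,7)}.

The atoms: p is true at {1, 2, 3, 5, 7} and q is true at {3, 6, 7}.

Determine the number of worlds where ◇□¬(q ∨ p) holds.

1: successors {3}; □¬(q ∨ p) there: 3:F. ✗
2: successors {5, 7}; □¬(q ∨ p) there: 5:T, 7:F. ✓
3: successors {1}; □¬(q ∨ p) there: 1:F. ✗
4: successors {1, 3, 6}; □¬(q ∨ p) there: 1:F, 3:F, 6:F. ✗
5: successors {4}; □¬(q ∨ p) there: 4:F. ✗
6: successors {1, 7}; □¬(q ∨ p) there: 1:F, 7:F. ✗
7: successors {1, 6, 7}; □¬(q ∨ p) there: 1:F, 6:F, 7:F. ✗
Satisfying worlds: {2}.

1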